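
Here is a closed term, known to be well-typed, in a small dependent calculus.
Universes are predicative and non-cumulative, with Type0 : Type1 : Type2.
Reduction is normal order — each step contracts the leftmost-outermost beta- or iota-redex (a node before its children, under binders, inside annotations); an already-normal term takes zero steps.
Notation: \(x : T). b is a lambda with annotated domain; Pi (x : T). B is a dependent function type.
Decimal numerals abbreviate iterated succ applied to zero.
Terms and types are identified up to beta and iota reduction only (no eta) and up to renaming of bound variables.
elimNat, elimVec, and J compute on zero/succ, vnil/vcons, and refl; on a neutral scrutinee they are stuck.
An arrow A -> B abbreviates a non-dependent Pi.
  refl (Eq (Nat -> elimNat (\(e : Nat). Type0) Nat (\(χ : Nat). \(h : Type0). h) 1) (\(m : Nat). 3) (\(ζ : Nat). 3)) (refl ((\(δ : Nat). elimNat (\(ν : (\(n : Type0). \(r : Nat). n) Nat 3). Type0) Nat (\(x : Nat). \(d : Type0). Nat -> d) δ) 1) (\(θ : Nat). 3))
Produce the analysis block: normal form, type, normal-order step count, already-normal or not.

resulting normal form:
  refl (Eq (Nat -> Nat) (\(e : Nat). 3) (\(χ : Nat). 3)) (refl (Nat -> Nat) (\(h : Nat). 3))
inferred type:
  Eq (Eq (Nat -> Nat) (\(e : Nat). 3) (\(χ : Nat). 3)) (refl (Nat -> Nat) (\(h : Nat). 3)) (refl (Nat -> Nat) (\(m : Nat). 3))
normal-order step count: 9
term was already normal: no
first contracted redex: an elimNat iota-redex


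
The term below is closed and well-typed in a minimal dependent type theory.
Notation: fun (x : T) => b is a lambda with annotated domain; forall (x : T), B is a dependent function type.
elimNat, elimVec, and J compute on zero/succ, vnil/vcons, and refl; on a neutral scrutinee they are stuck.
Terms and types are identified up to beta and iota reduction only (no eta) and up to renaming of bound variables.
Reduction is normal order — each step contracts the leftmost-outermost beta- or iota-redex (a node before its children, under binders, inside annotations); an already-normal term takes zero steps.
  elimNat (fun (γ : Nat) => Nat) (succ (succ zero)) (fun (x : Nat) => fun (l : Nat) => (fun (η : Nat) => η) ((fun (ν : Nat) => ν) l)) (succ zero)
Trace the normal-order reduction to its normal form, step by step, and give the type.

normal-order reduction:
  elimNat (fun (γ : Nat) => Nat) (succ (succ zero)) (fun (x : Nat) => fun (l : Nat) => (fun (η : Nat) => η) ((fun (ν : Nat) => ν) l)) (succ zero)
  ~> (fun (γ : Nat) => fun (x : Nat) => (fun (l : Nat) => l) ((fun (η : Nat) => η) x)) zero (elimNat (fun (ν : Nat) => Nat) (succ (succ zero)) (fun (o : Nat) => fun (μ : Nat) => (fun (δ : Nat) => δ) ((fun (b : Nat) => b) μ)) zero)
  ~> (fun (γ : Nat) => (fun (x : Nat) => x) ((fun (l : Nat) => l) γ)) (elimNat (fun (η : Nat) => Nat) (succ (succ zero)) (fun (ν : Nat) => fun (o : Nat) => (fun (μ : Nat) => μ) ((fun (δ : Nat) => δ) o)) zero)
  ~> (fun (γ : Nat) => γ) ((fun (x : Nat) => x) (elimNat (fun (l : Nat) => Nat) (succ (succ zero)) (fun (η : Nat) => fun (ν : Nat) => (fun (o : Nat) => o) ((fun (μ : Nat) => μ) ν)) zero))
  ~> (fun (γ : Nat) => γ) (elimNat (fun (x : Nat) => Nat) (succ (succ zero)) (fun (l : Nat) => fun (η : Nat) => (fun (ν : Nat) => ν) ((fun (o : Nat) => o) η)) zero)
  ~> elimNat (fun (γ : Nat) => Nat) (succ (succ zero)) (fun (x : Nat) => fun (l : Nat) => (fun (η : Nat) => η) ((fun (ν : Nat) => ν) l)) zero
  ~> succ (succ zero)
the term's type:
  Nat


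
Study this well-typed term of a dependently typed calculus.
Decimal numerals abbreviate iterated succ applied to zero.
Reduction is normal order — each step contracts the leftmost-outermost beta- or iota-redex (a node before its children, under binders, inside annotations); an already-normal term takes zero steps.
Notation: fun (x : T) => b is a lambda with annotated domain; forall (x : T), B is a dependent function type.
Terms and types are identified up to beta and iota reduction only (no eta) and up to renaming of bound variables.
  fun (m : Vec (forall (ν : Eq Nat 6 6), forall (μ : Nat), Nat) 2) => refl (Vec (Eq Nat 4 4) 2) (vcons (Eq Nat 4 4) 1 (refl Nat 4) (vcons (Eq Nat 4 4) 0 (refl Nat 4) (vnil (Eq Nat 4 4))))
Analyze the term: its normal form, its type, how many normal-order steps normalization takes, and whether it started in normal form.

resulting normal form:
  fun (m : Vec (forall (ν : Eq Nat 6 6), forall (μ : Nat), Nat) 2) => refl (Vec (Eq Nat 4 4) 2) (vcons (Eq Nat 4 4) 1 (refl Nat 4) (vcons (Eq Nat 4 4) 0 (refl Nat 4) (vnil (Eq Nat 4 4))))
the term's type:
  forall (m : Vec (forall (ν : Eq Nat 6 6), forall (μ : Nat), Nat) 2), Eq (Vec (Eq Nat 4 4) 2) (vcons (Eq Nat 4 4) 1 (refl Nat 4) (vcons (Eq Nat 4 4) 0 (refl Nat 4) (vnil (Eq Nat 4 4)))) (vcons (Eq Nat 4 4) 1 (refl Nat 4) (vcons (Eq Nat 4 4) 0 (refl Nat 4) (vnil (Eq Nat 4 4))))
normal-order step count: 0
already normal: yes


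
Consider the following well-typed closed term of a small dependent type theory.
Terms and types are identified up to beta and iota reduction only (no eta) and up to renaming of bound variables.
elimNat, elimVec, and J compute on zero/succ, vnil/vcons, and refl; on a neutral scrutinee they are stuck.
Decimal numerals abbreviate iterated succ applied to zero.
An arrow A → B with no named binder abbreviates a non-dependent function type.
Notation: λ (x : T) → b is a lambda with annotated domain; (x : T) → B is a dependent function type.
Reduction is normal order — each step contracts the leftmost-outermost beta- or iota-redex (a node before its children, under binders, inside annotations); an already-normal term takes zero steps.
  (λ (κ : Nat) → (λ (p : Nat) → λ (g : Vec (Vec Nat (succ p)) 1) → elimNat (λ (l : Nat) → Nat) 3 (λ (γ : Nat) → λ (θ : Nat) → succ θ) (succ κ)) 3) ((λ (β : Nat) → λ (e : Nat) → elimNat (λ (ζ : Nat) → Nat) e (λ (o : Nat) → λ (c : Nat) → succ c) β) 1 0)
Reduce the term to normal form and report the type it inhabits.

reduced normal form:
  λ (κ : Vec (Vec Nat 4) 1) → 5
inferred type:
  Vec (Vec Nat 4) 1 → Nat
observation: 15 normal-order steps separate the term from its normal form.


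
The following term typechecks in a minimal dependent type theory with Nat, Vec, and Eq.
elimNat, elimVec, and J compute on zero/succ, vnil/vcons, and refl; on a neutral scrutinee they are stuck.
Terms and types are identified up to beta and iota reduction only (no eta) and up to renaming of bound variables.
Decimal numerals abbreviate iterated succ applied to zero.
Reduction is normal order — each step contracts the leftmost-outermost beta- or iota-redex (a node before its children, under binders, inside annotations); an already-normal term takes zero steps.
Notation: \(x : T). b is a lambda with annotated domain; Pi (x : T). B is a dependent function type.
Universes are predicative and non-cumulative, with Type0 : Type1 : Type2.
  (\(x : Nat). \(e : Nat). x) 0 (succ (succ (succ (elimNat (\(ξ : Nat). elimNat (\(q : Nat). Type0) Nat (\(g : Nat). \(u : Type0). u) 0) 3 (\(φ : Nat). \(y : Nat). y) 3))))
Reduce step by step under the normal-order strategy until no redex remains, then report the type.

reduction (normal order):
  (\(x : Nat). \(e : Nat). x) 0 (succ (succ (succ (elimNat (\(ξ : Nat). elimNat (\(q : Nat). Type0) Nat (\(g : Nat). \(u : Type0). u) 0) 3 (\(φ : Nat). \(y : Nat). y) 3))))
  ~> (\(x : Nat). 0) (succ (succ (succ (elimNat (\(e : Nat). elimNat (\(ξ : Nat). Type0) Nat (\(q : Nat). \(g : Type0). g) 0) 3 (\(u : Nat). \(φ : Nat). φ) 3))))
  ~> 0
inferred type:
  Nat


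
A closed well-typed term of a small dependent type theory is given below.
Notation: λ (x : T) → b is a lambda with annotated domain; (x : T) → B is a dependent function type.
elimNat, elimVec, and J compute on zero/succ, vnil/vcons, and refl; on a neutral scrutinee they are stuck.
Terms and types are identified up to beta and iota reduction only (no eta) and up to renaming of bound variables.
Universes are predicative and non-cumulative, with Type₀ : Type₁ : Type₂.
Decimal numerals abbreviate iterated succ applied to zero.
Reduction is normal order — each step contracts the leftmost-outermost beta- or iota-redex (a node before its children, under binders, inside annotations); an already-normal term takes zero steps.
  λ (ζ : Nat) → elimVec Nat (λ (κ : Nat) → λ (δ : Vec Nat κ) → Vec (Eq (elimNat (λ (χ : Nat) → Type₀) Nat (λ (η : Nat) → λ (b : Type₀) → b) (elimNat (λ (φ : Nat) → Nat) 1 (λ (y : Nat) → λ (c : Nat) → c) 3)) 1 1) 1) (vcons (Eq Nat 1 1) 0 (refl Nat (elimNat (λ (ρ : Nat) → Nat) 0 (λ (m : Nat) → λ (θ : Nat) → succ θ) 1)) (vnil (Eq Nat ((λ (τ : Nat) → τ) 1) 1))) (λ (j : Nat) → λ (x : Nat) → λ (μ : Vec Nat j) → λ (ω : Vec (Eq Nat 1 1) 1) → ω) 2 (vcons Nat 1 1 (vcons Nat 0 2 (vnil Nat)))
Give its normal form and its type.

normal form:
  λ (ζ : Nat) → vcons (Eq Nat 1 1) 0 (refl Nat 1) (vnil (Eq Nat 1 1))
inferred type:
  (ζ : Nat) → Vec (Eq Nat 1 1) 1


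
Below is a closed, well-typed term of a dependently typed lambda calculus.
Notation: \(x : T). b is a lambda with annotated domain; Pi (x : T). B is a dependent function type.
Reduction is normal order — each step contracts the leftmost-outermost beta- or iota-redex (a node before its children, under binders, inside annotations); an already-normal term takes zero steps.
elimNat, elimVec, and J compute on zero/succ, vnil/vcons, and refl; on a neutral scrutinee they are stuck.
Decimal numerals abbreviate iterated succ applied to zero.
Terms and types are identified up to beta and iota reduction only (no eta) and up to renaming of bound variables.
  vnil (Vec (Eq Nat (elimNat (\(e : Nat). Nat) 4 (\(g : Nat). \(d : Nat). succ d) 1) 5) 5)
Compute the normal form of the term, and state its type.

normal form:
  vnil (Vec (Eq Nat 5 5) 5)
the term's type:
  Vec (Vec (Eq Nat 5 5) 5) 0


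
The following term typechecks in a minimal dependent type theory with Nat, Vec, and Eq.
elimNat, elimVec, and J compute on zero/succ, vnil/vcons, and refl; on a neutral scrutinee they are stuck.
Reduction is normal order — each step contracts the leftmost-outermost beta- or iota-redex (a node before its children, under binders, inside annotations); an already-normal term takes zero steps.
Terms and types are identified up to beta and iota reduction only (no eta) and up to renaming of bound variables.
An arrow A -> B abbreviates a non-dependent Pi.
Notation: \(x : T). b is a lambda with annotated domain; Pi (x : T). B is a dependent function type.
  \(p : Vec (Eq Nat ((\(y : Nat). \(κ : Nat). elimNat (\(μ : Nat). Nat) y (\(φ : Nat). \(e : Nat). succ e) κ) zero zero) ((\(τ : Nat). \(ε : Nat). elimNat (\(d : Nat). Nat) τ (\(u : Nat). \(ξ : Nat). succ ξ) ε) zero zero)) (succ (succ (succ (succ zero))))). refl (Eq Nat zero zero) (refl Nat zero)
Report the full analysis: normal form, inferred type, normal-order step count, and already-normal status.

normal form:
  \(p : Vec (Eq Nat zero zero) (succ (succ (succ (succ zero))))). refl (Eq Nat zero zero) (refl Nat zero)
the term's type:
  Vec (Eq Nat zero zero) (succ (succ (succ (succ zero)))) -> Eq (Eq Nat zero zero) (refl Nat zero) (refl Nat zero)
normal-order step count: 6
term was already normal: no
first redex: a beta-redex


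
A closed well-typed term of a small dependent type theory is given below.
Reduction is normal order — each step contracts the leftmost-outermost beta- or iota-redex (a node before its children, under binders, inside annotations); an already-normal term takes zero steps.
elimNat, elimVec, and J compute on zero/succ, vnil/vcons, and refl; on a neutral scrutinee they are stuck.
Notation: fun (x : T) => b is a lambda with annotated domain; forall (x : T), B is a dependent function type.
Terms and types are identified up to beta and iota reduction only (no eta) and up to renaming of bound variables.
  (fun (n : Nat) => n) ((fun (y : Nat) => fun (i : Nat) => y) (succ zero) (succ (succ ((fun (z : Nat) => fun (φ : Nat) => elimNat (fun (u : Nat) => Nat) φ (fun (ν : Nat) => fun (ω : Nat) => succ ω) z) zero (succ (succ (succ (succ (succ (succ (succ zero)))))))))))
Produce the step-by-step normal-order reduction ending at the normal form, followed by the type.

reduction (normal order):
  (fun (n : Nat) => n) ((fun (y : Nat) => fun (i : Nat) => y) (succ zero) (succ (succ ((fun (z : Nat) => fun (φ : Nat) => elimNat (fun (u : Nat) => Nat) φ (fun (ν : Nat) => fun (ω : Nat) => succ ω) z) zero (succ (succ (succ (succ (succ (succ (succ zero)))))))))))
  ~> (fun (n : Nat) => fun (y : Nat) => n) (succ zero) (succ (succ ((fun (i : Nat) => fun (z : Nat) => elimNat (fun (φ : Nat) => Nat) z (fun (u : Nat) => fun (ν : Nat) => succ ν) i) zero (succ (succ (succ (succ (succ (succ (succ zero))))))))))
  ~> (fun (n : Nat) => succ zero) (succ (succ ((fun (y : Nat) => fun (i : Nat) => elimNat (fun (z : Nat) => Nat) i (fun (φ : Nat) => fun (u : Nat) => succ u) y) zero (succ (succ (succ (succ (succ (succ (succ zero))))))))))
  ~> succ zero
the term's type:
  Nat


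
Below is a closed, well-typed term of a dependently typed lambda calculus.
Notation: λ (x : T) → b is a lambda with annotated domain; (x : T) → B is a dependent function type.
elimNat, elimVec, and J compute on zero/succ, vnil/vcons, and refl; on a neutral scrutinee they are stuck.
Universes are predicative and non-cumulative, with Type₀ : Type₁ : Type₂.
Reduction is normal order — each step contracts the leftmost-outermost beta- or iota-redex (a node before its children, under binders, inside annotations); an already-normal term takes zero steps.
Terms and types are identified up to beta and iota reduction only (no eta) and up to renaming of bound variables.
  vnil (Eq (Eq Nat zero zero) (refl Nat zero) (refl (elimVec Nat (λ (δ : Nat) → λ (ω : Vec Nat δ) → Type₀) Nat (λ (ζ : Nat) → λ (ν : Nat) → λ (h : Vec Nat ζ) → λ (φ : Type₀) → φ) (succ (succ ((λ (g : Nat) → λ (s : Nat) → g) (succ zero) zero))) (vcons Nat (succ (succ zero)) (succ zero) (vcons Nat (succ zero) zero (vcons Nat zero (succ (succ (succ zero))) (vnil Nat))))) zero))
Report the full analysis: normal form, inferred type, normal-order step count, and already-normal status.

reduced normal form:
  vnil (Eq (Eq Nat zero zero) (refl Nat zero) (refl Nat zero))
the term's type:
  Vec (Eq (Eq Nat zero zero) (refl Nat zero) (refl Nat zero)) zero
normal-order step count: 16
started in normal form: no
first contracted redex: an elimVec iota-redex


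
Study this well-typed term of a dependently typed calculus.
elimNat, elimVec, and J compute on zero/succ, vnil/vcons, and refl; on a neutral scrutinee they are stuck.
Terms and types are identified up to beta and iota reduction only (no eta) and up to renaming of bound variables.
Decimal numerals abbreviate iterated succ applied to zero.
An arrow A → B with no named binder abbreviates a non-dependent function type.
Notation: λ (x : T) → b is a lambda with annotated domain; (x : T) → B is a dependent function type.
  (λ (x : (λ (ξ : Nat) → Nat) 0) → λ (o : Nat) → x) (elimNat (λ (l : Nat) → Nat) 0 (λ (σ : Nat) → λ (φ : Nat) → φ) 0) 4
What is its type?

inferred type:
  Nat


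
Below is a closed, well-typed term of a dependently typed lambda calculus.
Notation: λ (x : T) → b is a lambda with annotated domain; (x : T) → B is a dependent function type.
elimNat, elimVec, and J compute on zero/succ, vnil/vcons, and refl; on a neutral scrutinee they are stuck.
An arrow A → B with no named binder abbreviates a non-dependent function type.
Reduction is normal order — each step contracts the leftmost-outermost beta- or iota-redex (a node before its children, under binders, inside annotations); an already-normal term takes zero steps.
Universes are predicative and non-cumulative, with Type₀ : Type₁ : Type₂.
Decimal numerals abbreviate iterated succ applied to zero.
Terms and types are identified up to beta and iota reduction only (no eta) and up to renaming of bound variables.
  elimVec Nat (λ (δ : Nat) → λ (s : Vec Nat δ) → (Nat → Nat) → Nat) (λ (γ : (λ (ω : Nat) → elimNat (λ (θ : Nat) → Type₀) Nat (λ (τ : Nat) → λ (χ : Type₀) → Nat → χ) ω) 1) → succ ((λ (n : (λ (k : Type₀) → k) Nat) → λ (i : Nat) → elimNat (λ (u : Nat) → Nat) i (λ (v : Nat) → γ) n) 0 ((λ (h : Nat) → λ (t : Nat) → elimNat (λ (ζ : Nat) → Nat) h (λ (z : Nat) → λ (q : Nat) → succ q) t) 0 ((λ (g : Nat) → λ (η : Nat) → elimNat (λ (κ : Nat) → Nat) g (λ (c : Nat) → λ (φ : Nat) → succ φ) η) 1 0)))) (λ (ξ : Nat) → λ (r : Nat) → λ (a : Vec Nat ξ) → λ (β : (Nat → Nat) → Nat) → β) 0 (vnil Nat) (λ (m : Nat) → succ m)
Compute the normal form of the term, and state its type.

reduced normal form:
  2
type:
  Nat
observation: reduction starts at an elimVec iota-redex, and 14 normal-order steps reach the normal form.


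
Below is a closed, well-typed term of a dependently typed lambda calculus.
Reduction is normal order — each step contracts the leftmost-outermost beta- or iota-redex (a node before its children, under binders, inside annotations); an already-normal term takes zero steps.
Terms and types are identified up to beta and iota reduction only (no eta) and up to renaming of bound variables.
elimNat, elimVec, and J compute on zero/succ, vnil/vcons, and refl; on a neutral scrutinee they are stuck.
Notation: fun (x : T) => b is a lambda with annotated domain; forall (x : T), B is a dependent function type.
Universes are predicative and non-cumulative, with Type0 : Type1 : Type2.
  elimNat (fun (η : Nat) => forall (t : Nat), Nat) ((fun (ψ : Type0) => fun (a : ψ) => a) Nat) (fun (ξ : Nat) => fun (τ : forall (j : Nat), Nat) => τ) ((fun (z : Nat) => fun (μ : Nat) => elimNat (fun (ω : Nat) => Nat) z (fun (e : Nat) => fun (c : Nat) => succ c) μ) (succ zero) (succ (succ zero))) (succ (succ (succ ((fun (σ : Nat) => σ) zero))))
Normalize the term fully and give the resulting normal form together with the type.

reduced normal form:
  succ (succ (succ zero))
the term's type:
  Nat
observation: the term reaches its normal form after 22 normal-order steps.


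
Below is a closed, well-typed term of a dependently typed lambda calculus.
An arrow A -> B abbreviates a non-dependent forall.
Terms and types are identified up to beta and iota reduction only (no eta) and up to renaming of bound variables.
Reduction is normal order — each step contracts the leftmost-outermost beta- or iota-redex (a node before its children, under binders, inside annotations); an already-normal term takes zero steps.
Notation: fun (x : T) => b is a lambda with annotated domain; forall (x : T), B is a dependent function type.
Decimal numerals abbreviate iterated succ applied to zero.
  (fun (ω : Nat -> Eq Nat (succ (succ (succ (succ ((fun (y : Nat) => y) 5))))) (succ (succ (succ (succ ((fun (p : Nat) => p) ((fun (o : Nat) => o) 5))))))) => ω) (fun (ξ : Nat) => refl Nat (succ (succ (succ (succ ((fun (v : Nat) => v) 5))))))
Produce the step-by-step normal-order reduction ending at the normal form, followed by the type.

normal-order reduction sequence:
  (fun (ω : Nat -> Eq Nat (succ (succ (succ (succ ((fun (y : Nat) => y) 5))))) (succ (succ (succ (succ ((fun (p : Nat) => p) ((fun (o : Nat) => o) 5))))))) => ω) (fun (ξ : Nat) => refl Nat (succ (succ (succ (succ ((fun (v : Nat) => v) 5))))))
  ~> fun (ω : Nat) => refl Nat (succ (succ (succ (succ ((fun (y : Nat) => y) 5)))))
  ~> fun (ω : Nat) => refl Nat 9
the term's type:
  Nat -> Eq Nat 9 9


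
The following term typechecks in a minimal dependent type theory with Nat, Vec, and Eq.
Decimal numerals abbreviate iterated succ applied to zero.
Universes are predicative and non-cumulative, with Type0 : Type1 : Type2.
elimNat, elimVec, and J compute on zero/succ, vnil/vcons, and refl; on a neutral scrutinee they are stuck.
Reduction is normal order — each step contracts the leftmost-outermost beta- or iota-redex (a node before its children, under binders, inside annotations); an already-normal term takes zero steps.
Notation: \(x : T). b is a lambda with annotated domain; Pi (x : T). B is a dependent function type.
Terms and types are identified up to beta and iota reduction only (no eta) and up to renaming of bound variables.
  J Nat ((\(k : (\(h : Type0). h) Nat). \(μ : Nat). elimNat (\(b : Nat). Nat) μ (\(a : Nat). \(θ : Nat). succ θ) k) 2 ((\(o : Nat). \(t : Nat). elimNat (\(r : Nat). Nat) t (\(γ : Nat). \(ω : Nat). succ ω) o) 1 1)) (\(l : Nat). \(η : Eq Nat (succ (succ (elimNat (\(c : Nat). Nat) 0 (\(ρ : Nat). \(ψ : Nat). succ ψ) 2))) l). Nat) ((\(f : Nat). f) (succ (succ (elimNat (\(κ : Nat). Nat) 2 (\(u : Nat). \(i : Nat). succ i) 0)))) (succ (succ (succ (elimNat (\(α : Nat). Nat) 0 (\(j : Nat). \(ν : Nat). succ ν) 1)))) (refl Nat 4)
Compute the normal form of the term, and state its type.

resulting normal form:
  4
the term's type:
  Nat


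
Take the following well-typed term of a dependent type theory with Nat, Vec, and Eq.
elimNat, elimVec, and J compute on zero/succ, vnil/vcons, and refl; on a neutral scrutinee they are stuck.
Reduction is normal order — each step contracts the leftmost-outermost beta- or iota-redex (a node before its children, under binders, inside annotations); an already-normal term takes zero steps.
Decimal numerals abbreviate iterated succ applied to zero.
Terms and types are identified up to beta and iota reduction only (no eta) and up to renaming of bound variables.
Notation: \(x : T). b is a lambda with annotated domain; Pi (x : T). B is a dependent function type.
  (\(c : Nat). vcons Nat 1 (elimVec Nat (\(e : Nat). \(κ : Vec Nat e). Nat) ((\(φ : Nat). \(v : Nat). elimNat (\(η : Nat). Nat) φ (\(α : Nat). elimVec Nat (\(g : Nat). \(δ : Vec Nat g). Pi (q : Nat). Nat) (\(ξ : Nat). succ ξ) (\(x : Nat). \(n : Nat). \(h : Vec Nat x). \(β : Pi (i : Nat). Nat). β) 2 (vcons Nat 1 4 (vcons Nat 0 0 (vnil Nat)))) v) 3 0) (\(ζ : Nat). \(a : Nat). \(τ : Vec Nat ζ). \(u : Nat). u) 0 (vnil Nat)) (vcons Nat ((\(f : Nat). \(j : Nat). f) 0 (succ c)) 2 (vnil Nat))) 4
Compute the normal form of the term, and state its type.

normal form:
  vcons Nat 1 3 (vcons Nat 0 2 (vnil Nat))
inferred type:
  Vec Nat 2
observation: the term reaches its normal form after 7 normal-order steps.


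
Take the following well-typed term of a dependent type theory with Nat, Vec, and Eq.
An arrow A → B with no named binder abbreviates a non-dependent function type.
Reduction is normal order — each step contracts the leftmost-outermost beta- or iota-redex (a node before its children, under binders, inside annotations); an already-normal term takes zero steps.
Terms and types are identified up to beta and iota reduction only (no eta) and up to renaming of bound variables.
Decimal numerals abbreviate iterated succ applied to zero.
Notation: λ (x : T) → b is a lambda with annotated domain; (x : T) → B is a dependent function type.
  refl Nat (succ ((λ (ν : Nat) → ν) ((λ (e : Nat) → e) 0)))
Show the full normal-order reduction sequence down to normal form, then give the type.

normal-order reduction:
  refl Nat (succ ((λ (ν : Nat) → ν) ((λ (e : Nat) → e) 0)))
  ~> refl Nat (succ ((λ (ν : Nat) → ν) 0))
  ~> refl Nat 1
type:
  Eq Nat 1 1


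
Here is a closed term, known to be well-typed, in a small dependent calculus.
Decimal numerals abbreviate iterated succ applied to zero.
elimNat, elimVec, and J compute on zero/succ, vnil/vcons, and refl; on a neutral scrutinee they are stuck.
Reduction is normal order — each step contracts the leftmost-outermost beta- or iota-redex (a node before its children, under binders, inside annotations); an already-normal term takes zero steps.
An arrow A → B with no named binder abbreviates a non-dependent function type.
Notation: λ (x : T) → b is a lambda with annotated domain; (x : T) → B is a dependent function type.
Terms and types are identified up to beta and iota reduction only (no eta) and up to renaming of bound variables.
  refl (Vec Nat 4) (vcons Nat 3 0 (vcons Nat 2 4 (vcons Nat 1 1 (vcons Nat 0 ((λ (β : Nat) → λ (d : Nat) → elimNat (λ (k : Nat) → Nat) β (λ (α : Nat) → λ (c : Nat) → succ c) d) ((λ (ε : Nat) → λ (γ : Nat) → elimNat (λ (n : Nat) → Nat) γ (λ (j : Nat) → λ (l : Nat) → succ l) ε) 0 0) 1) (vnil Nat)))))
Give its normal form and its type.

normal form:
  refl (Vec Nat 4) (vcons Nat 3 0 (vcons Nat 2 4 (vcons Nat 1 1 (vcons Nat 0 1 (vnil Nat)))))
type:
  Eq (Vec Nat 4) (vcons Nat 3 0 (vcons Nat 2 4 (vcons Nat 1 1 (vcons Nat 0 1 (vnil Nat))))) (vcons Nat 3 0 (vcons Nat 2 4 (vcons Nat 1 1 (vcons Nat 0 1 (vnil Nat)))))


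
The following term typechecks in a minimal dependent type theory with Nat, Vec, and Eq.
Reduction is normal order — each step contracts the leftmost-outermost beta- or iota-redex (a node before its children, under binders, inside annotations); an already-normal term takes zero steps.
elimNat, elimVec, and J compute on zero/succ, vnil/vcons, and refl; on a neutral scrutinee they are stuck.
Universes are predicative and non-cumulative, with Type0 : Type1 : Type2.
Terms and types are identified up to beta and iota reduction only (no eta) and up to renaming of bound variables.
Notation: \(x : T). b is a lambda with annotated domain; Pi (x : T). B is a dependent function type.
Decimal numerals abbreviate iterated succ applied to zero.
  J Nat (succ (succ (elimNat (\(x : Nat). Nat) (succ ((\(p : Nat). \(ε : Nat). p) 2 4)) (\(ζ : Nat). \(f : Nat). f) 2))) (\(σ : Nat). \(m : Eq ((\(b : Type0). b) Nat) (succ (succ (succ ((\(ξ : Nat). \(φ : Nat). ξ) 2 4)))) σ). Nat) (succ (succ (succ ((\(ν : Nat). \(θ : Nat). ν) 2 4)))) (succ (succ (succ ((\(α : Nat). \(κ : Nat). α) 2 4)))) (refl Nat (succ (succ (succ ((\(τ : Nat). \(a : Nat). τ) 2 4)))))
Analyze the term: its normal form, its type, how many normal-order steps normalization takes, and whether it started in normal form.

normal form:
  5
type:
  Nat
steps to reach normal form (normal order): 3
started in normal form: no
first contracted redex: a J iota-redex


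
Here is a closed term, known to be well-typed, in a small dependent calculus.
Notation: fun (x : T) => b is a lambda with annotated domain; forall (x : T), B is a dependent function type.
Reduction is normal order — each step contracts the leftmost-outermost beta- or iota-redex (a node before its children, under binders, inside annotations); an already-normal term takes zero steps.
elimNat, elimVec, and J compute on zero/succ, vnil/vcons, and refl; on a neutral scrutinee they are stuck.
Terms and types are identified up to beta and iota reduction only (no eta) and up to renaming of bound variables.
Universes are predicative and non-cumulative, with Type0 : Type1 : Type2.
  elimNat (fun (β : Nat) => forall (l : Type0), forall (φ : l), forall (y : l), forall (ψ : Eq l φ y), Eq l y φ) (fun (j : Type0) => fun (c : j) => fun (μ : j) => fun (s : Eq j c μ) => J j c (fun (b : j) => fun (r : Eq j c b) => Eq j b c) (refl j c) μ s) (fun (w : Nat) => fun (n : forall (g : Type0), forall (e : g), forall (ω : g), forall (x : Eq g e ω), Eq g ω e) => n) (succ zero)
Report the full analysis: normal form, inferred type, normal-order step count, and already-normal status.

reduced normal form:
  fun (β : Type0) => fun (l : β) => fun (φ : β) => fun (y : Eq β l φ) => J β l (fun (ψ : β) => fun (j : Eq β l ψ) => Eq β ψ l) (refl β l) φ y
type:
  forall (β : Type0), forall (l : β), forall (φ : β), forall (y : Eq β l φ), Eq β φ l
reduction steps (normal order): 4
started in normal form: no
first contracted redex: an elimNat iota-redex


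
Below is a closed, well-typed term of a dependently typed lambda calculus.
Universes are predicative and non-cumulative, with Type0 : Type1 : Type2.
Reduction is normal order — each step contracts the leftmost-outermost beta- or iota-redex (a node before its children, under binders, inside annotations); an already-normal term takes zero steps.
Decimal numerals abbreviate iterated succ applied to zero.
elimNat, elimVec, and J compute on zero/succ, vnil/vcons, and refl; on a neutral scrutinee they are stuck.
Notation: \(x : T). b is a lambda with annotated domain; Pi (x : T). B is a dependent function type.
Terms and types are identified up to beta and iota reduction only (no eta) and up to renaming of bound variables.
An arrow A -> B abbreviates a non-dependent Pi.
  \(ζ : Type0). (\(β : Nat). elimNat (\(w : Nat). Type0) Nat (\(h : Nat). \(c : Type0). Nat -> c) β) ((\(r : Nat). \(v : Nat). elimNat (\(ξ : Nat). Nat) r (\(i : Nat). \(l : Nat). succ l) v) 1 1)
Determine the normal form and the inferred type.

reduced normal form:
  \(ζ : Type0). Nat -> Nat -> Nat
the term's type:
  Type0 -> Type0


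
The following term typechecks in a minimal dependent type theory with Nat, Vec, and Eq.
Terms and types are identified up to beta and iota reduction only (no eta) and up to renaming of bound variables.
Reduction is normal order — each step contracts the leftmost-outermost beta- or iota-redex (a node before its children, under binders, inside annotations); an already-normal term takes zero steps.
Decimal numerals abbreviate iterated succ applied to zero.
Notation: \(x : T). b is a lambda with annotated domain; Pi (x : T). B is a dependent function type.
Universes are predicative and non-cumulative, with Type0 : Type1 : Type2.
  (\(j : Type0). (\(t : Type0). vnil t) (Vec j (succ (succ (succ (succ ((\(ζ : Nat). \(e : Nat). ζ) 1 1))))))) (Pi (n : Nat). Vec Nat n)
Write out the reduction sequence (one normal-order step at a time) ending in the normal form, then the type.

reduction (normal order):
  (\(j : Type0). (\(t : Type0). vnil t) (Vec j (succ (succ (succ (succ ((\(ζ : Nat). \(e : Nat). ζ) 1 1))))))) (Pi (n : Nat). Vec Nat n)
  ~> (\(j : Type0). vnil j) (Vec (Pi (t : Nat). Vec Nat t) (succ (succ (succ (succ ((\(ζ : Nat). \(e : Nat). ζ) 1 1))))))
  ~> vnil (Vec (Pi (j : Nat). Vec Nat j) (succ (succ (succ (succ ((\(t : Nat). \(ζ : Nat). t) 1 1))))))
  ~> vnil (Vec (Pi (j : Nat). Vec Nat j) (succ (succ (succ (succ ((\(t : Nat). 1) 1))))))
  ~> vnil (Vec (Pi (j : Nat). Vec Nat j) 5)
type:
  Vec (Vec (Pi (j : Nat). Vec Nat j) 5) 0


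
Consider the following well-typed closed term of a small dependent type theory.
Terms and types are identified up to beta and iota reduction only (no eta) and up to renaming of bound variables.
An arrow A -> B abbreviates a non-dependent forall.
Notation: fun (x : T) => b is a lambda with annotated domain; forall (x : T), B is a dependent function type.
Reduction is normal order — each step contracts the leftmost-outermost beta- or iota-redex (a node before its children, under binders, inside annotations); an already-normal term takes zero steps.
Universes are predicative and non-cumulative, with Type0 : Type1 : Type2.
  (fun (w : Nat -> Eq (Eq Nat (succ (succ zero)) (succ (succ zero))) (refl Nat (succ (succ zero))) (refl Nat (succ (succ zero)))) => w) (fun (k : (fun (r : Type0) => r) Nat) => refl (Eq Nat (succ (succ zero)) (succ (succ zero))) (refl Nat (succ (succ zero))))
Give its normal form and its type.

reduced normal form:
  fun (w : Nat) => refl (Eq Nat (succ (succ zero)) (succ (succ zero))) (refl Nat (succ (succ zero)))
inferred type:
  Nat -> Eq (Eq Nat (succ (succ zero)) (succ (succ zero))) (refl Nat (succ (succ zero))) (refl Nat (succ (succ zero)))


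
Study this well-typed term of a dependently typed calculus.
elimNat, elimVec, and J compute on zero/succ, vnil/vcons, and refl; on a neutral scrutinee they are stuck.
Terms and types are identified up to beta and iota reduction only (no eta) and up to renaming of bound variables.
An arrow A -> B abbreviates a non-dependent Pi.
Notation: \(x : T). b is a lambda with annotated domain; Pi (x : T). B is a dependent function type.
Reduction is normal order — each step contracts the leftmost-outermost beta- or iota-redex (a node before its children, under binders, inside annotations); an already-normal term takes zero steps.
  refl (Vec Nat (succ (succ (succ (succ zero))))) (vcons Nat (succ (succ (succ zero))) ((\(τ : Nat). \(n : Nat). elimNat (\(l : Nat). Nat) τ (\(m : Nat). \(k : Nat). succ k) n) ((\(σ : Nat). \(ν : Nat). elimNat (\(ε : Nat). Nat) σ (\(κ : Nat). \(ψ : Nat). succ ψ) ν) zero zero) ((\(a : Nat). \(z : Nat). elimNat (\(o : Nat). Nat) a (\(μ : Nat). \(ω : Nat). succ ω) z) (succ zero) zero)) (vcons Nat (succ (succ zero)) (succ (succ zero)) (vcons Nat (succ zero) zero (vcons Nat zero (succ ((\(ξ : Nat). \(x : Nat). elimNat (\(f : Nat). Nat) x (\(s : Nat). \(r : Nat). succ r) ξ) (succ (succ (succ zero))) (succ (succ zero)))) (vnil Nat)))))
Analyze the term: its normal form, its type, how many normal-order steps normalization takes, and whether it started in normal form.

reduced normal form:
  refl (Vec Nat (succ (succ (succ (succ zero))))) (vcons Nat (succ (succ (succ zero))) (succ zero) (vcons Nat (succ (succ zero)) (succ (succ zero)) (vcons Nat (succ zero) zero (vcons Nat zero (succ (succ (succ (succ (succ (succ zero)))))) (vnil Nat)))))
inferred type:
  Eq (Vec Nat (succ (succ (succ (succ zero))))) (vcons Nat (succ (succ (succ zero))) (succ zero) (vcons Nat (succ (succ zero)) (succ (succ zero)) (vcons Nat (succ zero) zero (vcons Nat zero (succ (succ (succ (succ (succ (succ zero)))))) (vnil Nat))))) (vcons Nat (succ (succ (succ zero))) (succ zero) (vcons Nat (succ (succ zero)) (succ (succ zero)) (vcons Nat (succ zero) zero (vcons Nat zero (succ (succ (succ (succ (succ (succ zero)))))) (vnil Nat)))))
steps to reach normal form (normal order): 24
already normal: no
first contracted redex: a beta-redex


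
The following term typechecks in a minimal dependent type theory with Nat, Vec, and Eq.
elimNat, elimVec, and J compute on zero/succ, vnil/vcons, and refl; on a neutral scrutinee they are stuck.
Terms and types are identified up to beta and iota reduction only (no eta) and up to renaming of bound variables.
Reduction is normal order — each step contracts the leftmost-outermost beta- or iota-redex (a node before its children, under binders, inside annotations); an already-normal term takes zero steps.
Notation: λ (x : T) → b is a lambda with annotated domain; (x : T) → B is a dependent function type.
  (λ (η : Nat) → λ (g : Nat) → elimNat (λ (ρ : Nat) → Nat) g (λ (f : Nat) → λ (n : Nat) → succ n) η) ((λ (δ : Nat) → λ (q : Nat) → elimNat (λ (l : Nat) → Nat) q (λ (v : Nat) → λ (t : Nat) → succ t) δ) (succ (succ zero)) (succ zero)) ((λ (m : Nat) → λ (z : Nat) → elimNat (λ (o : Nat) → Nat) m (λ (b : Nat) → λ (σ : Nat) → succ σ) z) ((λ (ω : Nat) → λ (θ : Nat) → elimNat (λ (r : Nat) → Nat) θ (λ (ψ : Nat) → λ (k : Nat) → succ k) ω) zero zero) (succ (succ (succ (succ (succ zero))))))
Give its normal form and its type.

reduced normal form:
  succ (succ (succ (succ (succ (succ (succ (succ zero)))))))
inferred type:
  Nat


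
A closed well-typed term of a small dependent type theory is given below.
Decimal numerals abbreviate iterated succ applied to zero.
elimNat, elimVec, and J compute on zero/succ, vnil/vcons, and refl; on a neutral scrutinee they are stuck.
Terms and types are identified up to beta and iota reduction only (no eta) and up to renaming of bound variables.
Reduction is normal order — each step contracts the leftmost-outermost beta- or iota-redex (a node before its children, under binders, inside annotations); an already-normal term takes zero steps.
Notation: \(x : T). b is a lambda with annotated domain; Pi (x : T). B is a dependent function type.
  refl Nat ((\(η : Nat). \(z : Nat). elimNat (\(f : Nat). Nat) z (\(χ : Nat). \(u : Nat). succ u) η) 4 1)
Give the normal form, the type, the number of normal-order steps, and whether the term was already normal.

resulting normal form:
  refl Nat 5
type:
  Eq Nat 5 5
steps to reach normal form (normal order): 15
already normal: no
first contracted redex: a beta-redex


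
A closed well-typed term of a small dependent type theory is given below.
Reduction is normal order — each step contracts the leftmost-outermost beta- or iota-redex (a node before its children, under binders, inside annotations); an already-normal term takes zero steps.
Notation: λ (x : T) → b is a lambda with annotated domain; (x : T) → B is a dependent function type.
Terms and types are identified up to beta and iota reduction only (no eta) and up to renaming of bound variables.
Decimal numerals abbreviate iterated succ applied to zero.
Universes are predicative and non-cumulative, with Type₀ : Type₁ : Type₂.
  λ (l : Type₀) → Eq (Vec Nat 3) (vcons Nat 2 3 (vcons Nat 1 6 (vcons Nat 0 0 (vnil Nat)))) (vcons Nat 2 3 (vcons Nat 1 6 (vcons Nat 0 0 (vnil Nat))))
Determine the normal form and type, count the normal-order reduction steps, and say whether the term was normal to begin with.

reduced normal form:
  λ (l : Type₀) → Eq (Vec Nat 3) (vcons Nat 2 3 (vcons Nat 1 6 (vcons Nat 0 0 (vnil Nat)))) (vcons Nat 2 3 (vcons Nat 1 6 (vcons Nat 0 0 (vnil Nat))))
type:
  (l : Type₀) → Type₀
normal-order step count: 0
term was already normal: yes


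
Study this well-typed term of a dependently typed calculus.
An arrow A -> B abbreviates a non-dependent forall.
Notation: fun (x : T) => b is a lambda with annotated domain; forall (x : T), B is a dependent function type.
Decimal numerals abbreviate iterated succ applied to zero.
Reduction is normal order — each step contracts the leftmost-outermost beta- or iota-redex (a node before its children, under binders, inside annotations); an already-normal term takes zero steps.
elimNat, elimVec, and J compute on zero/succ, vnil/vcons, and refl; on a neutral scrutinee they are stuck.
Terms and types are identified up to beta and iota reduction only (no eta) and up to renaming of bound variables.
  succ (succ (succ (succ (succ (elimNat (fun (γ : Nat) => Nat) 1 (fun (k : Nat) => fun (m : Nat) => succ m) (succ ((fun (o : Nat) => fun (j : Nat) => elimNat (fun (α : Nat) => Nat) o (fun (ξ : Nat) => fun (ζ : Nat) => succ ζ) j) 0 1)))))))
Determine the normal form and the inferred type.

normal form:
  8
the term's type:
  Nat


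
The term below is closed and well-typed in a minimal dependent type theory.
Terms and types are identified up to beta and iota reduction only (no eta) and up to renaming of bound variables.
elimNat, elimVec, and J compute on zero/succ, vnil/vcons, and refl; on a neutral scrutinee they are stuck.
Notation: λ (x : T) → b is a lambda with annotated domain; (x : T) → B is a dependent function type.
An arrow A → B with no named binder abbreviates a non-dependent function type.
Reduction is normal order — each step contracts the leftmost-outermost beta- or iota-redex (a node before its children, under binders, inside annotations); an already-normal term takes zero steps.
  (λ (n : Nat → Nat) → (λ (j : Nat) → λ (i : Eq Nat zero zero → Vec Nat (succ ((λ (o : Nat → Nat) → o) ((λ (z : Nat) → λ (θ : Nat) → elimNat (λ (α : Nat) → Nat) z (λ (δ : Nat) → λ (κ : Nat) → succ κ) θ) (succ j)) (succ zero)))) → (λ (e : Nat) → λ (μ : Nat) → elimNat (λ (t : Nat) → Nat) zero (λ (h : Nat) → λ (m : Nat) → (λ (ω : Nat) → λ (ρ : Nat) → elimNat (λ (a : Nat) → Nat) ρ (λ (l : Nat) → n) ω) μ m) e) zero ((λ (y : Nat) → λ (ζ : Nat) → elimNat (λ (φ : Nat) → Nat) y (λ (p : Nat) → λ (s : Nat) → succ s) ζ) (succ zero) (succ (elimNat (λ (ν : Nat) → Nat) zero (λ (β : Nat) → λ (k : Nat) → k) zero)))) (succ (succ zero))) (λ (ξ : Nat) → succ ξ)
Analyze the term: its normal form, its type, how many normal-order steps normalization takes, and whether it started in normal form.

resulting normal form:
  λ (n : Eq Nat zero zero → Vec Nat (succ (succ (succ (succ (succ zero)))))) → zero
type:
  (Eq Nat zero zero → Vec Nat (succ (succ (succ (succ (succ zero)))))) → Nat
steps to reach normal form (normal order): 12
started in normal form: no
first redex: a beta-redex


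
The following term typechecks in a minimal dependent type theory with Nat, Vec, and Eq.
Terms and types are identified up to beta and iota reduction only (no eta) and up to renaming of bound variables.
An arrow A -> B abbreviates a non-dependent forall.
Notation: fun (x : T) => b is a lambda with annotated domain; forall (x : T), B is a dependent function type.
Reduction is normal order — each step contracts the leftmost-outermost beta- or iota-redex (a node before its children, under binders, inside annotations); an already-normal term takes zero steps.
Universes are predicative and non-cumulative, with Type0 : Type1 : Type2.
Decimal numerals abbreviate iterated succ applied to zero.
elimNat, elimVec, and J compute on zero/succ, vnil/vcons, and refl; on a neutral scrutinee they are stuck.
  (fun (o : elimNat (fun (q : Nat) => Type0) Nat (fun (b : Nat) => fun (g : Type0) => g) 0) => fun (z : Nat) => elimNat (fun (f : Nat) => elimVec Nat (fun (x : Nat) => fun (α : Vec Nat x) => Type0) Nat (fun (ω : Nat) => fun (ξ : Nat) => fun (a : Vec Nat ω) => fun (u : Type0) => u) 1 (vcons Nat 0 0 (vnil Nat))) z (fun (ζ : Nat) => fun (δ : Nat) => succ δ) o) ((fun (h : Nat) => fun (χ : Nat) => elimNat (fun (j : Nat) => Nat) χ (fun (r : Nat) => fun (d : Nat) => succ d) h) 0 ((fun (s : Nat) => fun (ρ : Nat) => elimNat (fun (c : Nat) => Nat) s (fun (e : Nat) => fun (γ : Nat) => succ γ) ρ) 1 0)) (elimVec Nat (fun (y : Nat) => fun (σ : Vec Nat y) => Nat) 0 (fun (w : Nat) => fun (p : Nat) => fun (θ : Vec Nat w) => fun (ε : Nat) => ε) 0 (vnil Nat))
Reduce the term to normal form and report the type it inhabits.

resulting normal form:
  1
the term's type:
  Nat
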